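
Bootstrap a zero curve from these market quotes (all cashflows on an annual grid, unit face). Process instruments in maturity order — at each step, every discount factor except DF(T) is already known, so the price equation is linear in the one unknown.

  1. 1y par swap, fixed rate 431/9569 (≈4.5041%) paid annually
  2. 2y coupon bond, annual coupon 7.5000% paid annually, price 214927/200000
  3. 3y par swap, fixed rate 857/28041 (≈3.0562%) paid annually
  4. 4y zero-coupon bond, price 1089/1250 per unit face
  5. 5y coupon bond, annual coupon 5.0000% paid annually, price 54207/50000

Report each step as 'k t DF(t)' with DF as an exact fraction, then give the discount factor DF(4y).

1 1 9569/10000
2 2 9329/10000
3 3 9143/10000
4 4 1089/1250
5 5 343/400
DF(4y) = 1089/1250 ≈ 0.871200

step 1 [1y] swap r/1=431/9569: DF=(1 − 431/9569·(0))/(1+431/9569) = 9569/10000 ≈ 0.956900
step 2 [2y] bond c/1=3/40: DF=(214927/200000 − 3/40·(0.956900))/(1+3/40) = 9329/10000 ≈ 0.932900
step 3 [3y] swap r/1=857/28041: DF=(1 − 857/28041·(0.956900+0.932900))/(1+857/28041) = 9143/10000 ≈ 0.914300
step 4 [4y] zero: DF = P = 1089/1250 ≈ 0.871200
step 5 [5y] bond c/1=1/20: DF=(54207/50000 − 1/20·(0.956900+0.932900+0.914300+0.871200))/(1+1/20) = 343/400 ≈ 0.857500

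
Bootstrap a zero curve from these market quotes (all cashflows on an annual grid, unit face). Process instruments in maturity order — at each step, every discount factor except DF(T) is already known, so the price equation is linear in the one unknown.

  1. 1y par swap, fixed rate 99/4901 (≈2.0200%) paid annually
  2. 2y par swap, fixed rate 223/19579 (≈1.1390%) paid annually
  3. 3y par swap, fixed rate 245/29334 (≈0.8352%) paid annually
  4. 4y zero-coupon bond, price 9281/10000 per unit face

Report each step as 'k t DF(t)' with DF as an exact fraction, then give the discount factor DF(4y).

1 1 4901/5000
2 2 9777/10000
3 3 1951/2000
4 4 9281/10000
DF(4y) = 9281/10000 ≈ 0.928100

step 1 [1y] swap r/1=99/4901: DF=(1 − 99/4901·(0))/(1+99/4901) = 4901/5000 ≈ 0.980200
step 2 [2y] swap r/1=223/19579: DF=(1 − 223/19579·(0.980200))/(1+223/19579) = 9777/10000 ≈ 0.977700
step 3 [3y] swap r/1=245/29334: DF=(1 − 245/29334·(0.980200+0.977700))/(1+245/29334) = 1951/2000 ≈ 0.975500
step 4 [4y] zero: DF = P = 9281/10000 ≈ 0.928100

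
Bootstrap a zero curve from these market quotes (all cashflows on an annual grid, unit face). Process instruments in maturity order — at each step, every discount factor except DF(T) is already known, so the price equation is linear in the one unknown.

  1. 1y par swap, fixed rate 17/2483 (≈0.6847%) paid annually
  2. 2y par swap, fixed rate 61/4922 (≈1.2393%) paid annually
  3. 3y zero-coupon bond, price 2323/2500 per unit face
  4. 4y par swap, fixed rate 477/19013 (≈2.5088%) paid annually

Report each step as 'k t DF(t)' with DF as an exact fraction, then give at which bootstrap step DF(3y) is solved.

step 1 [1y] swap r/1=17/2483: DF=(1 − 17/2483·(0))/(1+17/2483) = 2483/2500 ≈ 0.993200
step 2 [2y] swap r/1=61/4922: DF=(1 − 61/4922·(0.993200))/(1+61/4922) = 2439/2500 ≈ 0.975600
step 3 [3y] zero: DF = P = 2323/2500 ≈ 0.929200
step 4 [4y] swap r/1=477/19013: DF=(1 − 477/19013·(0.993200+0.975600+0.929200))/(1+477/19013) = 4523/5000 ≈ 0.904600

1 1 2483/2500
2 2 2439/2500
3 3 2323/2500
4 4 4523/5000
DF(3y) is solved at step 3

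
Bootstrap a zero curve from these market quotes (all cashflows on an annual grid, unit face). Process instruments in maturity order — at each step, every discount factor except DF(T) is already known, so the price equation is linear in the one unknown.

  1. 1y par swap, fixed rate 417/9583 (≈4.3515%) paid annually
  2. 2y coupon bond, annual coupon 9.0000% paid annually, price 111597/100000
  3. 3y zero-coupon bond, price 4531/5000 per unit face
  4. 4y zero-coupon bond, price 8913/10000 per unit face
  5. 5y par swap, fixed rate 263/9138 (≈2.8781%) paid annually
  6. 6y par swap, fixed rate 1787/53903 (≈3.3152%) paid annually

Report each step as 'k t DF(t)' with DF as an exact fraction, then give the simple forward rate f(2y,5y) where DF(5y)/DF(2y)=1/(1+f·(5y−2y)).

step 1 [1y] swap r/1=417/9583: DF=(1 − 417/9583·(0))/(1+417/9583) = 9583/10000 ≈ 0.958300
step 2 [2y] bond c/1=9/100: DF=(111597/100000 − 9/100·(0.958300))/(1+9/100) = 9447/10000 ≈ 0.944700
step 3 [3y] zero: DF = P = 4531/5000 ≈ 0.906200
step 4 [4y] zero: DF = P = 8913/10000 ≈ 0.891300
step 5 [5y] swap r/1=263/9138: DF=(1 − 263/9138·(0.958300+0.944700+0.906200+0.891300))/(1+263/9138) = 1737/2000 ≈ 0.868500
step 6 [6y] swap r/1=1787/53903: DF=(1 − 1787/53903·(0.958300+0.944700+0.906200+0.891300+0.868500))/(1+1787/53903) = 8213/10000 ≈ 0.821300

1 1 9583/10000
2 2 9447/10000
3 3 4531/5000
4 4 8913/10000
5 5 1737/2000
6 6 8213/10000
f(2y,5y) = ((9447/10000)/(1737/2000) − 1)/(3) = 254/8685 ≈ 2.9246%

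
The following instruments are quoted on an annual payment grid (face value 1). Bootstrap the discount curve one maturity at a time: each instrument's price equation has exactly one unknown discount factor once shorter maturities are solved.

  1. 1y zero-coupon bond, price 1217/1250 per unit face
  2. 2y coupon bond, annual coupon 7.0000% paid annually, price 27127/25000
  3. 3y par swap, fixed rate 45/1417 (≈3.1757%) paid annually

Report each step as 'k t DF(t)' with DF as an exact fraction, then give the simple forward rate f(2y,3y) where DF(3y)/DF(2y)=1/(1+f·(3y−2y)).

1 1 1217/1250
2 2 594/625
3 3 91/100
f(2y,3y) = ((594/625)/(91/100) − 1)/(1) = 101/2275 ≈ 4.4396%

step 1 [1y] zero: DF = P = 1217/1250 ≈ 0.973600
step 2 [2y] bond c/1=7/100: DF=(27127/25000 − 7/100·(0.973600))/(1+7/100) = 594/625 ≈ 0.950400
step 3 [3y] swap r/1=45/1417: DF=(1 − 45/1417·(0.973600+0.950400))/(1+45/1417) = 91/100 ≈ 0.910000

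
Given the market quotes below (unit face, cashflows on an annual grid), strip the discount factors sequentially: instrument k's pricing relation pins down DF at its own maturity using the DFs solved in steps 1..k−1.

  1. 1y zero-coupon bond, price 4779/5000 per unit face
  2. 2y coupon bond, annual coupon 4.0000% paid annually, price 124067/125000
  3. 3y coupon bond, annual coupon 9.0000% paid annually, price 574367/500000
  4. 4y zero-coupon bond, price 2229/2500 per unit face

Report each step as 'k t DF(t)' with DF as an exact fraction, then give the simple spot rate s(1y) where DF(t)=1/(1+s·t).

step 1 [1y] zero: DF = P = 4779/5000 ≈ 0.955800
step 2 [2y] bond c/1=1/25: DF=(124067/125000 − 1/25·(0.955800))/(1+1/25) = 1147/1250 ≈ 0.917600
step 3 [3y] bond c/1=9/100: DF=(574367/500000 − 9/100·(0.955800+0.917600))/(1+9/100) = 562/625 ≈ 0.899200
step 4 [4y] zero: DF = P = 2229/2500 ≈ 0.891600

1 1 4779/5000
2 2 1147/1250
3 3 562/625
4 4 2229/2500
s(1y) = (1/(4779/5000) − 1)/(1) = 221/4779 ≈ 4.6244%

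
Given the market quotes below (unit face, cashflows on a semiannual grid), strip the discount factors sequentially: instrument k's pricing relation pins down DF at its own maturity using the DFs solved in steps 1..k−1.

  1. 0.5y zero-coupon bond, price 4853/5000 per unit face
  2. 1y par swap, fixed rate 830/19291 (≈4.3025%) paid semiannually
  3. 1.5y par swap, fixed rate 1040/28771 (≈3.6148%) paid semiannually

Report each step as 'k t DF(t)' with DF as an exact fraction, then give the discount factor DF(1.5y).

step 1 [0.5y] zero: DF = P = 4853/5000 ≈ 0.970600
step 2 [1y] swap r/2=415/19291: DF=(1 − 415/19291·(0.970600))/(1+415/19291) = 1917/2000 ≈ 0.958500
step 3 [1.5y] swap r/2=520/28771: DF=(1 − 520/28771·(0.970600+0.958500))/(1+520/28771) = 237/250 ≈ 0.948000

1 1/2 4853/5000
2 1 1917/2000
3 3/2 237/250
DF(1.5y) = 237/250 ≈ 0.948000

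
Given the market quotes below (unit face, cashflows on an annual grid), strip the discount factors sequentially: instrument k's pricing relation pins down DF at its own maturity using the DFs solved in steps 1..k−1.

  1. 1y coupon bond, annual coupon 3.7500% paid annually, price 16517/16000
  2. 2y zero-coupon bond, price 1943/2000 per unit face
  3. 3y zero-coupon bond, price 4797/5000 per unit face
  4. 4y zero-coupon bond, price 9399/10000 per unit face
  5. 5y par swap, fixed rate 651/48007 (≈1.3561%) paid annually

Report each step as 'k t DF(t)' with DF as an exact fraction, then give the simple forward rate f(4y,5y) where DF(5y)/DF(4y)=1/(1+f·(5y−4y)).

step 1 [1y] bond c/1=3/80: DF=(16517/16000 − 3/80·(0))/(1+3/80) = 199/200 ≈ 0.995000
step 2 [2y] zero: DF = P = 1943/2000 ≈ 0.971500
step 3 [3y] zero: DF = P = 4797/5000 ≈ 0.959400
step 4 [4y] zero: DF = P = 9399/10000 ≈ 0.939900
step 5 [5y] swap r/1=651/48007: DF=(1 − 651/48007·(0.995000+0.971500+0.959400+0.939900))/(1+651/48007) = 9349/10000 ≈ 0.934900

1 1 199/200
2 2 1943/2000
3 3 4797/5000
4 4 9399/10000
5 5 9349/10000
f(4y,5y) = ((9399/10000)/(9349/10000) − 1)/(1) = 50/9349 ≈ 0.5348%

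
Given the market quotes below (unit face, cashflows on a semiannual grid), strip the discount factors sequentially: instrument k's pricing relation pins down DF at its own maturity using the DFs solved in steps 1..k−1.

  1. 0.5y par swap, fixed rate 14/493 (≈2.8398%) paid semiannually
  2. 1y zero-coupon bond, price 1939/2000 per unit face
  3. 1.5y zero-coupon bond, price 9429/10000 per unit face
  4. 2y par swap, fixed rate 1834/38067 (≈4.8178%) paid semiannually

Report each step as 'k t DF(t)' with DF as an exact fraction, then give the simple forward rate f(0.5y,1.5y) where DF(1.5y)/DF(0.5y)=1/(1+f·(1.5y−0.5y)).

step 1 [0.5y] swap r/2=7/493: DF=(1 − 7/493·(0))/(1+7/493) = 493/500 ≈ 0.986000
step 2 [1y] zero: DF = P = 1939/2000 ≈ 0.969500
step 3 [1.5y] zero: DF = P = 9429/10000 ≈ 0.942900
step 4 [2y] swap r/2=917/38067: DF=(1 − 917/38067·(0.986000+0.969500+0.942900))/(1+917/38067) = 9083/10000 ≈ 0.908300

1 1/2 493/500
2 1 1939/2000
3 3/2 9429/10000
4 2 9083/10000
f(0.5y,1.5y) = ((493/500)/(9429/10000) − 1)/(1) = 431/9429 ≈ 4.5710%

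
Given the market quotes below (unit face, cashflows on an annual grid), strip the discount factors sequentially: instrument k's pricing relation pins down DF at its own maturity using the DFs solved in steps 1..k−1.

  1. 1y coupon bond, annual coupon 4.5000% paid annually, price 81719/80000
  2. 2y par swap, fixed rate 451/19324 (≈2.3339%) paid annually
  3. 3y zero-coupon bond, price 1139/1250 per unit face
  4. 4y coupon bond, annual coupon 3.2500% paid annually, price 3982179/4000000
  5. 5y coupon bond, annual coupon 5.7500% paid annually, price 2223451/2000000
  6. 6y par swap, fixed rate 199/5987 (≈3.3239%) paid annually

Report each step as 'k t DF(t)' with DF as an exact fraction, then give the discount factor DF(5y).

1 1 391/400
2 2 9549/10000
3 3 1139/1250
4 4 8747/10000
5 5 8491/10000
6 6 8209/10000
DF(5y) = 8491/10000 ≈ 0.849100

step 1 [1y] bond c/1=9/200: DF=(81719/80000 − 9/200·(0))/(1+9/200) = 391/400 ≈ 0.977500
step 2 [2y] swap r/1=451/19324: DF=(1 − 451/19324·(0.977500))/(1+451/19324) = 9549/10000 ≈ 0.954900
step 3 [3y] zero: DF = P = 1139/1250 ≈ 0.911200
step 4 [4y] bond c/1=13/400: DF=(3982179/4000000 − 13/400·(0.977500+0.954900+0.911200))/(1+13/400) = 8747/10000 ≈ 0.874700
step 5 [5y] bond c/1=23/400: DF=(2223451/2000000 − 23/400·(0.977500+0.954900+0.911200+0.874700))/(1+23/400) = 8491/10000 ≈ 0.849100
step 6 [6y] swap r/1=199/5987: DF=(1 − 199/5987·(0.977500+0.954900+0.911200+0.874700+0.849100))/(1+199/5987) = 8209/10000 ≈ 0.820900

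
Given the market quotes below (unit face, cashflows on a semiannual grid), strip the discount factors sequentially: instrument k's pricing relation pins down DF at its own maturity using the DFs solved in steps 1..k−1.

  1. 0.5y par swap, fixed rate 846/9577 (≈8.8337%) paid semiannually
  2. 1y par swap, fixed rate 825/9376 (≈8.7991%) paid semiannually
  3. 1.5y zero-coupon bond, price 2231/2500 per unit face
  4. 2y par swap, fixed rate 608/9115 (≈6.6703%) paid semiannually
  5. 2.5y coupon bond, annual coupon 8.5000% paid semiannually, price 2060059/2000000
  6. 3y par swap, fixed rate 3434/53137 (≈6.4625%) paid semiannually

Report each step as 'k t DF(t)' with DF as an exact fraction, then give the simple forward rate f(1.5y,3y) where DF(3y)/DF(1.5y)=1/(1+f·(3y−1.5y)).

step 1 [0.5y] swap r/2=423/9577: DF=(1 − 423/9577·(0))/(1+423/9577) = 9577/10000 ≈ 0.957700
step 2 [1y] swap r/2=825/18752: DF=(1 − 825/18752·(0.957700))/(1+825/18752) = 367/400 ≈ 0.917500
step 3 [1.5y] zero: DF = P = 2231/2500 ≈ 0.892400
step 4 [2y] swap r/2=304/9115: DF=(1 − 304/9115·(0.957700+0.917500+0.892400))/(1+304/9115) = 549/625 ≈ 0.878400
step 5 [2.5y] bond c/2=17/400: DF=(2060059/2000000 − 17/400·(0.957700+0.917500+0.892400+0.878400))/(1+17/400) = 4197/5000 ≈ 0.839400
step 6 [3y] swap r/2=1717/53137: DF=(1 − 1717/53137·(0.957700+0.917500+0.892400+0.878400+0.839400))/(1+1717/53137) = 8283/10000 ≈ 0.828300

1 1/2 9577/10000
2 1 367/400
3 3/2 2231/2500
4 2 549/625
5 5/2 4197/5000
6 3 8283/10000
f(1.5y,3y) = ((2231/2500)/(8283/10000) − 1)/(3/2) = 1282/24849 ≈ 5.1592%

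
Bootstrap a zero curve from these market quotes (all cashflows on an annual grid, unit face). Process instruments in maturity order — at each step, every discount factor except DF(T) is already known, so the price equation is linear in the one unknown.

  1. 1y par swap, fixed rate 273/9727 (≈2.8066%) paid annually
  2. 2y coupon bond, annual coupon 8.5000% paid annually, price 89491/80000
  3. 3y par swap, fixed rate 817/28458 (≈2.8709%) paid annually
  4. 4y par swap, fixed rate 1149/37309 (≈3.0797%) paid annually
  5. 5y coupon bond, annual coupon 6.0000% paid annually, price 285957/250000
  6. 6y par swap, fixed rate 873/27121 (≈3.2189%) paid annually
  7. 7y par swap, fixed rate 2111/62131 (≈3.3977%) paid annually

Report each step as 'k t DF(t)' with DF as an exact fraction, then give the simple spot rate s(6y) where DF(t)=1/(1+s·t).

step 1 [1y] swap r/1=273/9727: DF=(1 − 273/9727·(0))/(1+273/9727) = 9727/10000 ≈ 0.972700
step 2 [2y] bond c/1=17/200: DF=(89491/80000 − 17/200·(0.972700))/(1+17/200) = 2387/2500 ≈ 0.954800
step 3 [3y] swap r/1=817/28458: DF=(1 − 817/28458·(0.972700+0.954800))/(1+817/28458) = 9183/10000 ≈ 0.918300
step 4 [4y] swap r/1=1149/37309: DF=(1 − 1149/37309·(0.972700+0.954800+0.918300))/(1+1149/37309) = 8851/10000 ≈ 0.885100
step 5 [5y] bond c/1=3/50: DF=(285957/250000 − 3/50·(0.972700+0.954800+0.918300+0.885100))/(1+3/50) = 8679/10000 ≈ 0.867900
step 6 [6y] swap r/1=873/27121: DF=(1 − 873/27121·(0.972700+0.954800+0.918300+0.885100+0.867900))/(1+873/27121) = 4127/5000 ≈ 0.825400
step 7 [7y] swap r/1=2111/62131: DF=(1 − 2111/62131·(0.972700+0.954800+0.918300+0.885100+0.867900+0.825400))/(1+2111/62131) = 7889/10000 ≈ 0.788900

1 1 9727/10000
2 2 2387/2500
3 3 9183/10000
4 4 8851/10000
5 5 8679/10000
6 6 4127/5000
7 7 7889/10000
s(6y) = (1/(4127/5000) − 1)/(6) = 291/8254 ≈ 3.5256%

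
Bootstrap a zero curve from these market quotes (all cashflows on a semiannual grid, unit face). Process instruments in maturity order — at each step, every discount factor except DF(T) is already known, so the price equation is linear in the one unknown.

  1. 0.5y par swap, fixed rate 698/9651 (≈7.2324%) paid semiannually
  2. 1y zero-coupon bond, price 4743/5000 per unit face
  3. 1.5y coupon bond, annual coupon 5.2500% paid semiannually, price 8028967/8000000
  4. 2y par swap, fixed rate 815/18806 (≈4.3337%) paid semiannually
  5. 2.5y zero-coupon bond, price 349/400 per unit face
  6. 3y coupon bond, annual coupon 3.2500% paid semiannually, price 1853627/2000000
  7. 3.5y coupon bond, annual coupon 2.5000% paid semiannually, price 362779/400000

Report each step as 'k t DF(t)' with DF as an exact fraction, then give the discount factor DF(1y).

step 1 [0.5y] swap r/2=349/9651: DF=(1 − 349/9651·(0))/(1+349/9651) = 9651/10000 ≈ 0.965100
step 2 [1y] zero: DF = P = 4743/5000 ≈ 0.948600
step 3 [1.5y] bond c/2=21/800: DF=(8028967/8000000 − 21/800·(0.965100+0.948600))/(1+21/800) = 929/1000 ≈ 0.929000
step 4 [2y] swap r/2=815/37612: DF=(1 − 815/37612·(0.965100+0.948600+0.929000))/(1+815/37612) = 1837/2000 ≈ 0.918500
step 5 [2.5y] zero: DF = P = 349/400 ≈ 0.872500
step 6 [3y] bond c/2=13/800: DF=(1853627/2000000 − 13/800·(0.965100+0.948600+0.929000+0.918500+0.872500))/(1+13/800) = 8379/10000 ≈ 0.837900
step 7 [3.5y] bond c/2=1/80: DF=(362779/400000 − 1/80·(0.965100+0.948600+0.929000+0.918500+0.872500+0.837900))/(1+1/80) = 4141/5000 ≈ 0.828200

1 1/2 9651/10000
2 1 4743/5000
3 3/2 929/1000
4 2 1837/2000
5 5/2 349/400
6 3 8379/10000
7 7/2 4141/5000
DF(1y) = 4743/5000 ≈ 0.948600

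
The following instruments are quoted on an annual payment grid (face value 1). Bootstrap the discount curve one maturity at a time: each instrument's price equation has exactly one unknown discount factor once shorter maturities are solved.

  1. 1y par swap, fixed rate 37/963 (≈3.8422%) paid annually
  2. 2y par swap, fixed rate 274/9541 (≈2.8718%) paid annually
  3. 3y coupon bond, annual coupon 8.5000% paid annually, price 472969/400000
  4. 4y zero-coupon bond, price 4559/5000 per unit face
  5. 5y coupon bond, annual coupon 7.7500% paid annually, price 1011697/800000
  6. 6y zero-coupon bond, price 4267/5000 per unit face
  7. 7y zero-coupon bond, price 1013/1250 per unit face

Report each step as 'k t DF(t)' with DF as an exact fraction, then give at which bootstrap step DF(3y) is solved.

step 1 [1y] swap r/1=37/963: DF=(1 − 37/963·(0))/(1+37/963) = 963/1000 ≈ 0.963000
step 2 [2y] swap r/1=274/9541: DF=(1 − 274/9541·(0.963000))/(1+274/9541) = 2363/2500 ≈ 0.945200
step 3 [3y] bond c/1=17/200: DF=(472969/400000 − 17/200·(0.963000+0.945200))/(1+17/200) = 9403/10000 ≈ 0.940300
step 4 [4y] zero: DF = P = 4559/5000 ≈ 0.911800
step 5 [5y] bond c/1=31/400: DF=(1011697/800000 − 31/400·(0.963000+0.945200+0.940300+0.911800))/(1+31/400) = 1129/1250 ≈ 0.903200
step 6 [6y] zero: DF = P = 4267/5000 ≈ 0.853400
step 7 [7y] zero: DF = P = 1013/1250 ≈ 0.810400

1 1 963/1000
2 2 2363/2500
3 3 9403/10000
4 4 4559/5000
5 5 1129/1250
6 6 4267/5000
7 7 1013/1250
DF(3y) is solved at step 3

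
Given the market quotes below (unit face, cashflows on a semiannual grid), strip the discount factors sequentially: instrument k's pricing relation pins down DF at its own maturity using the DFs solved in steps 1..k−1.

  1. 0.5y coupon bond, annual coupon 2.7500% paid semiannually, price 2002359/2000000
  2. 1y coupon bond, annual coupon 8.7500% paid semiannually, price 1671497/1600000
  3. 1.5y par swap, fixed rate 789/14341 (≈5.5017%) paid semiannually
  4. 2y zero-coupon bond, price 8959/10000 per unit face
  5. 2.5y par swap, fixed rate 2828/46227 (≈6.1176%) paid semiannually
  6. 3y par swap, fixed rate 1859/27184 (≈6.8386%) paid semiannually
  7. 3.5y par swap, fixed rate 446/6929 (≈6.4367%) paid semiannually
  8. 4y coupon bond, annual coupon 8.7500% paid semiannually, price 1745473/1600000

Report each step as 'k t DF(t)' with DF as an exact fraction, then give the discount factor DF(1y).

1 1/2 2469/2500
2 1 1919/2000
3 3/2 9211/10000
4 2 8959/10000
5 5/2 4293/5000
6 3 8141/10000
7 7/2 7993/10000
8 4 3919/5000
DF(1y) = 1919/2000 ≈ 0.959500

step 1 [0.5y] bond c/2=11/800: DF=(2002359/2000000 − 11/800·(0))/(1+11/800) = 2469/2500 ≈ 0.987600
step 2 [1y] bond c/2=7/160: DF=(1671497/1600000 − 7/160·(0.987600))/(1+7/160) = 1919/2000 ≈ 0.959500
step 3 [1.5y] swap r/2=789/28682: DF=(1 − 789/28682·(0.987600+0.959500))/(1+789/28682) = 9211/10000 ≈ 0.921100
step 4 [2y] zero: DF = P = 8959/10000 ≈ 0.895900
step 5 [2.5y] swap r/2=1414/46227: DF=(1 − 1414/46227·(0.987600+0.959500+0.921100+0.895900))/(1+1414/46227) = 4293/5000 ≈ 0.858600
step 6 [3y] swap r/2=1859/54368: DF=(1 − 1859/54368·(0.987600+0.959500+0.921100+0.895900+0.858600))/(1+1859/54368) = 8141/10000 ≈ 0.814100
step 7 [3.5y] swap r/2=223/6929: DF=(1 − 223/6929·(0.987600+0.959500+0.921100+0.895900+0.858600+0.814100))/(1+223/6929) = 7993/10000 ≈ 0.799300
step 8 [4y] bond c/2=7/160: DF=(1745473/1600000 − 7/160·(0.987600+0.959500+0.921100+0.895900+0.858600+0.814100+0.799300))/(1+7/160) = 3919/5000 ≈ 0.783800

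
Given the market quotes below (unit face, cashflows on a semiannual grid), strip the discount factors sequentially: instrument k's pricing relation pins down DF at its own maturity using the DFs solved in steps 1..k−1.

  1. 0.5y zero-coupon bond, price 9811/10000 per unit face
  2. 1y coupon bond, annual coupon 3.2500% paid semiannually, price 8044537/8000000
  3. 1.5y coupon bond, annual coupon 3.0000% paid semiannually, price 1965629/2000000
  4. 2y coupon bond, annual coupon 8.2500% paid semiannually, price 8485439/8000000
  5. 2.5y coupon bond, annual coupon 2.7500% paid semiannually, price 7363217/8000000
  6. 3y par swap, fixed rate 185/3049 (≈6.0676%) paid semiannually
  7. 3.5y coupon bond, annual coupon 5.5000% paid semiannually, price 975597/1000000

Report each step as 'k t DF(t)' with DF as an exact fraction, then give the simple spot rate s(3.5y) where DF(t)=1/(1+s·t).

1 1/2 9811/10000
2 1 4869/5000
3 3/2 4697/5000
4 2 113/125
5 5/2 2141/2500
6 3 1667/2000
7 7/2 4013/5000
s(3.5y) = (1/(4013/5000) − 1)/(7/2) = 282/4013 ≈ 7.0272%

step 1 [0.5y] zero: DF = P = 9811/10000 ≈ 0.981100
step 2 [1y] bond c/2=13/800: DF=(8044537/8000000 − 13/800·(0.981100))/(1+13/800) = 4869/5000 ≈ 0.973800
step 3 [1.5y] bond c/2=3/200: DF=(1965629/2000000 − 3/200·(0.981100+0.973800))/(1+3/200) = 4697/5000 ≈ 0.939400
step 4 [2y] bond c/2=33/800: DF=(8485439/8000000 − 33/800·(0.981100+0.973800+0.939400))/(1+33/800) = 113/125 ≈ 0.904000
step 5 [2.5y] bond c/2=11/800: DF=(7363217/8000000 − 11/800·(0.981100+0.973800+0.939400+0.904000))/(1+11/800) = 2141/2500 ≈ 0.856400
step 6 [3y] swap r/2=185/6098: DF=(1 − 185/6098·(0.981100+0.973800+0.939400+0.904000+0.856400))/(1+185/6098) = 1667/2000 ≈ 0.833500
step 7 [3.5y] bond c/2=11/400: DF=(975597/1000000 − 11/400·(0.981100+0.973800+0.939400+0.904000+0.856400+0.833500))/(1+11/400) = 4013/5000 ≈ 0.802600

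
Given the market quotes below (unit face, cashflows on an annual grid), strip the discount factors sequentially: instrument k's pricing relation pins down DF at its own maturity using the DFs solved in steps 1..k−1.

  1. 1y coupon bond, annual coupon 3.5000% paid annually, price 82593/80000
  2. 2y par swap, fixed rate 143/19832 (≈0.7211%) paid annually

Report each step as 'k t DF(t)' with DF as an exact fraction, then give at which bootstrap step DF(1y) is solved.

step 1 [1y] bond c/1=7/200: DF=(82593/80000 − 7/200·(0))/(1+7/200) = 399/400 ≈ 0.997500
step 2 [2y] swap r/1=143/19832: DF=(1 − 143/19832·(0.997500))/(1+143/19832) = 9857/10000 ≈ 0.985700

1 1 399/400
2 2 9857/10000
DF(1y) is solved at step 1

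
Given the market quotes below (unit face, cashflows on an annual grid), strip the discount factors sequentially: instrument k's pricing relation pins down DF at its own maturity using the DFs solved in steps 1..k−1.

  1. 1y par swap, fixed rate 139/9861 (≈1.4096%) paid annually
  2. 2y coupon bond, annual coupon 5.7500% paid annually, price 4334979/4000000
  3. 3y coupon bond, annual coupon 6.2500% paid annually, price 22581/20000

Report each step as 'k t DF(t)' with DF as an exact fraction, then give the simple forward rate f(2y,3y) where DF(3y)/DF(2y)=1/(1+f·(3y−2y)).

step 1 [1y] swap r/1=139/9861: DF=(1 − 139/9861·(0))/(1+139/9861) = 9861/10000 ≈ 0.986100
step 2 [2y] bond c/1=23/400: DF=(4334979/4000000 − 23/400·(0.986100))/(1+23/400) = 607/625 ≈ 0.971200
step 3 [3y] bond c/1=1/16: DF=(22581/20000 − 1/16·(0.986100+0.971200))/(1+1/16) = 379/400 ≈ 0.947500

1 1 9861/10000
2 2 607/625
3 3 379/400
f(2y,3y) = ((607/625)/(379/400) − 1)/(1) = 237/9475 ≈ 2.5013%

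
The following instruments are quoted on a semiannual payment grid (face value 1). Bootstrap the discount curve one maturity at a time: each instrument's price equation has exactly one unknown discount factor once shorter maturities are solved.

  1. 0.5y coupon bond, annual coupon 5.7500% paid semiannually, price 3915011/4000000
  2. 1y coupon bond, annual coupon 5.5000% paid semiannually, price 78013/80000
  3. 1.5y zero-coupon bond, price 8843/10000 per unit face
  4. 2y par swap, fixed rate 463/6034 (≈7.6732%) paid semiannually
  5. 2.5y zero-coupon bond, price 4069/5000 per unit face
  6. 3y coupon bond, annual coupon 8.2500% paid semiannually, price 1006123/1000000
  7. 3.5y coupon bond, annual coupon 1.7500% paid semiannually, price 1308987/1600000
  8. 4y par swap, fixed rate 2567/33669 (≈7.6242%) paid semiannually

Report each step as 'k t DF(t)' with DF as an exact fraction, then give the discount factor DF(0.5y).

1 1/2 4757/5000
2 1 2309/2500
3 3/2 8843/10000
4 2 8611/10000
5 5/2 4069/5000
6 3 3953/5000
7 7/2 7657/10000
8 4 7433/10000
DF(0.5y) = 4757/5000 ≈ 0.951400

step 1 [0.5y] bond c/2=23/800: DF=(3915011/4000000 − 23/800·(0))/(1+23/800) = 4757/5000 ≈ 0.951400
step 2 [1y] bond c/2=11/400: DF=(78013/80000 − 11/400·(0.951400))/(1+11/400) = 2309/2500 ≈ 0.923600
step 3 [1.5y] zero: DF = P = 8843/10000 ≈ 0.884300
step 4 [2y] swap r/2=463/12068: DF=(1 − 463/12068·(0.951400+0.923600+0.884300))/(1+463/12068) = 8611/10000 ≈ 0.861100
step 5 [2.5y] zero: DF = P = 4069/5000 ≈ 0.813800
step 6 [3y] bond c/2=33/800: DF=(1006123/1000000 − 33/800·(0.951400+0.923600+0.884300+0.861100+0.813800))/(1+33/800) = 3953/5000 ≈ 0.790600
step 7 [3.5y] bond c/2=7/800: DF=(1308987/1600000 − 7/800·(0.951400+0.923600+0.884300+0.861100+0.813800+0.790600))/(1+7/800) = 7657/10000 ≈ 0.765700
step 8 [4y] swap r/2=2567/67338: DF=(1 − 2567/67338·(0.951400+0.923600+0.884300+0.861100+0.813800+0.790600+0.765700))/(1+2567/67338) = 7433/10000 ≈ 0.743300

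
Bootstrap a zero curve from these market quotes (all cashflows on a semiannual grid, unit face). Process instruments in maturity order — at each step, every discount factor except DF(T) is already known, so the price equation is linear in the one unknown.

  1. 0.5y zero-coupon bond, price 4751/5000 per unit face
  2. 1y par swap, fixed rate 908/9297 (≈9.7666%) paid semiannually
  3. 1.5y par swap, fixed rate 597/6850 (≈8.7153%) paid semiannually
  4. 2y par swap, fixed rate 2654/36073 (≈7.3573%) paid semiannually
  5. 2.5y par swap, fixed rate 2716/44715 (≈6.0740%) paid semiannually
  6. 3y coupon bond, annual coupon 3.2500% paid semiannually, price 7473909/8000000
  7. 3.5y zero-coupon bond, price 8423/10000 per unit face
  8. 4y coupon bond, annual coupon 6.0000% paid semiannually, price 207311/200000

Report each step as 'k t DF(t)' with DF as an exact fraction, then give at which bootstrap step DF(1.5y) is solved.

step 1 [0.5y] zero: DF = P = 4751/5000 ≈ 0.950200
step 2 [1y] swap r/2=454/9297: DF=(1 − 454/9297·(0.950200))/(1+454/9297) = 2273/2500 ≈ 0.909200
step 3 [1.5y] swap r/2=597/13700: DF=(1 − 597/13700·(0.950200+0.909200))/(1+597/13700) = 4403/5000 ≈ 0.880600
step 4 [2y] swap r/2=1327/36073: DF=(1 − 1327/36073·(0.950200+0.909200+0.880600))/(1+1327/36073) = 8673/10000 ≈ 0.867300
step 5 [2.5y] swap r/2=1358/44715: DF=(1 − 1358/44715·(0.950200+0.909200+0.880600+0.867300))/(1+1358/44715) = 4321/5000 ≈ 0.864200
step 6 [3y] bond c/2=13/800: DF=(7473909/8000000 − 13/800·(0.950200+0.909200+0.880600+0.867300+0.864200))/(1+13/800) = 4239/5000 ≈ 0.847800
step 7 [3.5y] zero: DF = P = 8423/10000 ≈ 0.842300
step 8 [4y] bond c/2=3/100: DF=(207311/200000 − 3/100·(0.950200+0.909200+0.880600+0.867300+0.864200+0.847800+0.842300))/(1+3/100) = 8269/10000 ≈ 0.826900

1 1/2 4751/5000
2 1 2273/2500
3 3/2 4403/5000
4 2 8673/10000
5 5/2 4321/5000
6 3 4239/5000
7 7/2 8423/10000
8 4 8269/10000
DF(1.5y) is solved at step 3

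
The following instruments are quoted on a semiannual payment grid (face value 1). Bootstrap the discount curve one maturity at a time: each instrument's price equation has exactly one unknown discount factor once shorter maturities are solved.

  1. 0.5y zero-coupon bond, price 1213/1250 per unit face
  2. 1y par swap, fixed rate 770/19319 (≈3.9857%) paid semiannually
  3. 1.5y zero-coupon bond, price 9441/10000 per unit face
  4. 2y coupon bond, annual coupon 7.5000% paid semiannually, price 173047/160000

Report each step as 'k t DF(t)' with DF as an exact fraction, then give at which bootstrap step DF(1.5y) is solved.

1 1/2 1213/1250
2 1 1923/2000
3 3/2 9441/10000
4 2 1877/2000
DF(1.5y) is solved at step 3

step 1 [0.5y] zero: DF = P = 1213/1250 ≈ 0.970400
step 2 [1y] swap r/2=385/19319: DF=(1 − 385/19319·(0.970400))/(1+385/19319) = 1923/2000 ≈ 0.961500
step 3 [1.5y] zero: DF = P = 9441/10000 ≈ 0.944100
step 4 [2y] bond c/2=3/80: DF=(173047/160000 − 3/80·(0.970400+0.961500+0.944100))/(1+3/80) = 1877/2000 ≈ 0.938500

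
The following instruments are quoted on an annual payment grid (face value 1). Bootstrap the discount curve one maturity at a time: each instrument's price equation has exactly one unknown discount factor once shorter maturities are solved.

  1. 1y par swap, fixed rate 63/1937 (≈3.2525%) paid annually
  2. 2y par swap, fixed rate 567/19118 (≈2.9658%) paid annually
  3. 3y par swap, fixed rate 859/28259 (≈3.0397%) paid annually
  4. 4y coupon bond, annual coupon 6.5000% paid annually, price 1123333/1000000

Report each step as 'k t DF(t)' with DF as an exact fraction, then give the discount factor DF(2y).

1 1 1937/2000
2 2 9433/10000
3 3 9141/10000
4 4 8823/10000
DF(2y) = 9433/10000 ≈ 0.943300

step 1 [1y] swap r/1=63/1937: DF=(1 − 63/1937·(0))/(1+63/1937) = 1937/2000 ≈ 0.968500
step 2 [2y] swap r/1=567/19118: DF=(1 − 567/19118·(0.968500))/(1+567/19118) = 9433/10000 ≈ 0.943300
step 3 [3y] swap r/1=859/28259: DF=(1 − 859/28259·(0.968500+0.943300))/(1+859/28259) = 9141/10000 ≈ 0.914100
step 4 [4y] bond c/1=13/200: DF=(1123333/1000000 − 13/200·(0.968500+0.943300+0.914100))/(1+13/200) = 8823/10000 ≈ 0.882300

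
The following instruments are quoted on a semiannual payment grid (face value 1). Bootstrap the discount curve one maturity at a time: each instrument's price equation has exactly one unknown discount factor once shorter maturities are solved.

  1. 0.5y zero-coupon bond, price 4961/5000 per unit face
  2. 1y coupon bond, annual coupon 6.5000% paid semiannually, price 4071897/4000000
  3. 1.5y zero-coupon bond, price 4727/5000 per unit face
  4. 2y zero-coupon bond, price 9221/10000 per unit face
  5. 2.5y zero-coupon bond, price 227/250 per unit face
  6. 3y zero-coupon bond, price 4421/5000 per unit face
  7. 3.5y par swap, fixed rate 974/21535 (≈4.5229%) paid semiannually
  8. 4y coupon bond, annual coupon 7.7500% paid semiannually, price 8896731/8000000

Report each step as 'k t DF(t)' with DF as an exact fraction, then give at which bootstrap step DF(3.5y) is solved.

step 1 [0.5y] zero: DF = P = 4961/5000 ≈ 0.992200
step 2 [1y] bond c/2=13/400: DF=(4071897/4000000 − 13/400·(0.992200))/(1+13/400) = 9547/10000 ≈ 0.954700
step 3 [1.5y] zero: DF = P = 4727/5000 ≈ 0.945400
step 4 [2y] zero: DF = P = 9221/10000 ≈ 0.922100
step 5 [2.5y] zero: DF = P = 227/250 ≈ 0.908000
step 6 [3y] zero: DF = P = 4421/5000 ≈ 0.884200
step 7 [3.5y] swap r/2=487/21535: DF=(1 − 487/21535·(0.992200+0.954700+0.945400+0.922100+0.908000+0.884200))/(1+487/21535) = 8539/10000 ≈ 0.853900
step 8 [4y] bond c/2=31/800: DF=(8896731/8000000 − 31/800·(0.992200+0.954700+0.945400+0.922100+0.908000+0.884200+0.853900))/(1+31/800) = 1037/1250 ≈ 0.829600

1 1/2 4961/5000
2 1 9547/10000
3 3/2 4727/5000
4 2 9221/10000
5 5/2 227/250
6 3 4421/5000
7 7/2 8539/10000
8 4 1037/1250
DF(3.5y) is solved at step 7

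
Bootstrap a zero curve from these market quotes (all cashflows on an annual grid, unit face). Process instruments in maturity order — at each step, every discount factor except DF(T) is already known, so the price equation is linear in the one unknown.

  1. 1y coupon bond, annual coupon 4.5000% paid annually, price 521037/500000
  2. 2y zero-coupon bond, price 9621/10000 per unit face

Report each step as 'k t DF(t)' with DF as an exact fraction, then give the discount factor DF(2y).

1 1 2493/2500
2 2 9621/10000
DF(2y) = 9621/10000 ≈ 0.962100

step 1 [1y] bond c/1=9/200: DF=(521037/500000 − 9/200·(0))/(1+9/200) = 2493/2500 ≈ 0.997200
step 2 [2y] zero: DF = P = 9621/10000 ≈ 0.962100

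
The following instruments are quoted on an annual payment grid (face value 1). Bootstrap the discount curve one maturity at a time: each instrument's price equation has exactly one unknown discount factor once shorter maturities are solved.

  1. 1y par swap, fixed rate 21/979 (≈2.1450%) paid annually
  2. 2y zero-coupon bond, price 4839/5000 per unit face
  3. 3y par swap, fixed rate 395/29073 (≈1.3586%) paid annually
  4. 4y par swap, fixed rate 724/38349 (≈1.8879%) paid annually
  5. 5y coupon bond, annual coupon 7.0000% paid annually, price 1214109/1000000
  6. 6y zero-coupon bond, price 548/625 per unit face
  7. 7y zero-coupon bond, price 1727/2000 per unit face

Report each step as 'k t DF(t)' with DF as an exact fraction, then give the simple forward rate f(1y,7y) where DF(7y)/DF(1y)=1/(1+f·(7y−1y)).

1 1 979/1000
2 2 4839/5000
3 3 1921/2000
4 4 2319/2500
5 5 4419/5000
6 6 548/625
7 7 1727/2000
f(1y,7y) = ((979/1000)/(1727/2000) − 1)/(6) = 7/314 ≈ 2.2293%

step 1 [1y] swap r/1=21/979: DF=(1 − 21/979·(0))/(1+21/979) = 979/1000 ≈ 0.979000
step 2 [2y] zero: DF = P = 4839/5000 ≈ 0.967800
step 3 [3y] swap r/1=395/29073: DF=(1 − 395/29073·(0.979000+0.967800))/(1+395/29073) = 1921/2000 ≈ 0.960500
step 4 [4y] swap r/1=724/38349: DF=(1 − 724/38349·(0.979000+0.967800+0.960500))/(1+724/38349) = 2319/2500 ≈ 0.927600
step 5 [5y] bond c/1=7/100: DF=(1214109/1000000 − 7/100·(0.979000+0.967800+0.960500+0.927600))/(1+7/100) = 4419/5000 ≈ 0.883800
step 6 [6y] zero: DF = P = 548/625 ≈ 0.876800
step 7 [7y] zero: DF = P = 1727/2000 ≈ 0.863500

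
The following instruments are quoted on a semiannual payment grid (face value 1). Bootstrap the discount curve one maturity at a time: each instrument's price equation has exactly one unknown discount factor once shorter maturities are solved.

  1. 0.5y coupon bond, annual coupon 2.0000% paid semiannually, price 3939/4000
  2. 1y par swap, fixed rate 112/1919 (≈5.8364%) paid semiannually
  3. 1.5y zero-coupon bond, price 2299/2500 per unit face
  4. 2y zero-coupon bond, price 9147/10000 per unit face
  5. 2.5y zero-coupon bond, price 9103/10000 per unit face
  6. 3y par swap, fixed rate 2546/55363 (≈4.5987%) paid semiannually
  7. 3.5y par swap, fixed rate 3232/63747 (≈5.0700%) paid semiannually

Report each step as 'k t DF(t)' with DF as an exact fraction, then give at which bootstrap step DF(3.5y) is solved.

step 1 [0.5y] bond c/2=1/100: DF=(3939/4000 − 1/100·(0))/(1+1/100) = 39/40 ≈ 0.975000
step 2 [1y] swap r/2=56/1919: DF=(1 − 56/1919·(0.975000))/(1+56/1919) = 118/125 ≈ 0.944000
step 3 [1.5y] zero: DF = P = 2299/2500 ≈ 0.919600
step 4 [2y] zero: DF = P = 9147/10000 ≈ 0.914700
step 5 [2.5y] zero: DF = P = 9103/10000 ≈ 0.910300
step 6 [3y] swap r/2=1273/55363: DF=(1 − 1273/55363·(0.975000+0.944000+0.919600+0.914700+0.910300))/(1+1273/55363) = 8727/10000 ≈ 0.872700
step 7 [3.5y] swap r/2=1616/63747: DF=(1 − 1616/63747·(0.975000+0.944000+0.919600+0.914700+0.910300+0.872700))/(1+1616/63747) = 524/625 ≈ 0.838400

1 1/2 39/40
2 1 118/125
3 3/2 2299/2500
4 2 9147/10000
5 5/2 9103/10000
6 3 8727/10000
7 7/2 524/625
DF(3.5y) is solved at step 7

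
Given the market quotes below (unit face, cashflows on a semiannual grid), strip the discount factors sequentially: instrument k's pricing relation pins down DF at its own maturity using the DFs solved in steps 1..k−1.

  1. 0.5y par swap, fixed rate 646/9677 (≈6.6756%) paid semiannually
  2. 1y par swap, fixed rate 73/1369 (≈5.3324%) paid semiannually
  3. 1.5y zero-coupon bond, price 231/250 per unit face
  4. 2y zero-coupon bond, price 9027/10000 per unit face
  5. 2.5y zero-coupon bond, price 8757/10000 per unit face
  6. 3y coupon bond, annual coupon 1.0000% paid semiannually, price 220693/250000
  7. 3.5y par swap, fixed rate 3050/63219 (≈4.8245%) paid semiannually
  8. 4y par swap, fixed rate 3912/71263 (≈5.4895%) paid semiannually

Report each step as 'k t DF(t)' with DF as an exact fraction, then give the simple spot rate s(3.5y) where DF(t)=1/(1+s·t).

1 1/2 9677/10000
2 1 9489/10000
3 3/2 231/250
4 2 9027/10000
5 5/2 8757/10000
6 3 4277/5000
7 7/2 339/400
8 4 2011/2500
s(3.5y) = (1/(339/400) − 1)/(7/2) = 122/2373 ≈ 5.1412%

step 1 [0.5y] swap r/2=323/9677: DF=(1 − 323/9677·(0))/(1+323/9677) = 9677/10000 ≈ 0.967700
step 2 [1y] swap r/2=73/2738: DF=(1 − 73/2738·(0.967700))/(1+73/2738) = 9489/10000 ≈ 0.948900
step 3 [1.5y] zero: DF = P = 231/250 ≈ 0.924000
step 4 [2y] zero: DF = P = 9027/10000 ≈ 0.902700
step 5 [2.5y] zero: DF = P = 8757/10000 ≈ 0.875700
step 6 [3y] bond c/2=1/200: DF=(220693/250000 − 1/200·(0.967700+0.948900+0.924000+0.902700+0.875700))/(1+1/200) = 4277/5000 ≈ 0.855400
step 7 [3.5y] swap r/2=1525/63219: DF=(1 − 1525/63219·(0.967700+0.948900+0.924000+0.902700+0.875700+0.855400))/(1+1525/63219) = 339/400 ≈ 0.847500
step 8 [4y] swap r/2=1956/71263: DF=(1 − 1956/71263·(0.967700+0.948900+0.924000+0.902700+0.875700+0.855400+0.847500))/(1+1956/71263) = 2011/2500 ≈ 0.804400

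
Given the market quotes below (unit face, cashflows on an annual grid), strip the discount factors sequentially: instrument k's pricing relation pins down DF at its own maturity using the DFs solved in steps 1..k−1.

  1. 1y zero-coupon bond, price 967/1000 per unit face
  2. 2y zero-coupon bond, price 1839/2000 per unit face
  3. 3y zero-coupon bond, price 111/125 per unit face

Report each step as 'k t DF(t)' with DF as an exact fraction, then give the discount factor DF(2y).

step 1 [1y] zero: DF = P = 967/1000 ≈ 0.967000
step 2 [2y] zero: DF = P = 1839/2000 ≈ 0.919500
step 3 [3y] zero: DF = P = 111/125 ≈ 0.888000

1 1 967/1000
2 2 1839/2000
3 3 111/125
DF(2y) = 1839/2000 ≈ 0.919500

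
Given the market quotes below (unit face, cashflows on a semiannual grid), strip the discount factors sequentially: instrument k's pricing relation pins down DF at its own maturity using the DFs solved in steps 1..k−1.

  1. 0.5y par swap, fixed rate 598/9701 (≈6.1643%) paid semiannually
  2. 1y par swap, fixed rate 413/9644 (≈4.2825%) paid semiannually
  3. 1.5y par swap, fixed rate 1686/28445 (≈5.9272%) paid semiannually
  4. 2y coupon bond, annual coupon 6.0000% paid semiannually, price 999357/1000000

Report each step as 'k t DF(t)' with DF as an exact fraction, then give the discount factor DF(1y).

1 1/2 9701/10000
2 1 9587/10000
3 3/2 9157/10000
4 2 4437/5000
DF(1y) = 9587/10000 ≈ 0.958700

step 1 [0.5y] swap r/2=299/9701: DF=(1 − 299/9701·(0))/(1+299/9701) = 9701/10000 ≈ 0.970100
step 2 [1y] swap r/2=413/19288: DF=(1 − 413/19288·(0.970100))/(1+413/19288) = 9587/10000 ≈ 0.958700
step 3 [1.5y] swap r/2=843/28445: DF=(1 − 843/28445·(0.970100+0.958700))/(1+843/28445) = 9157/10000 ≈ 0.915700
step 4 [2y] bond c/2=3/100: DF=(999357/1000000 − 3/100·(0.970100+0.958700+0.915700))/(1+3/100) = 4437/5000 ≈ 0.887400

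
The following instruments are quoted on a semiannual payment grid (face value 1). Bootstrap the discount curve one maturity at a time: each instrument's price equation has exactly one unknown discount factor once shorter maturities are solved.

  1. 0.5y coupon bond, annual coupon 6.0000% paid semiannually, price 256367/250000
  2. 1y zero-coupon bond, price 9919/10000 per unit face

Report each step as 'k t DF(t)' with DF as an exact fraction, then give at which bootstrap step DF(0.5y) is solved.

1 1/2 2489/2500
2 1 9919/10000
DF(0.5y) is solved at step 1

step 1 [0.5y] bond c/2=3/100: DF=(256367/250000 − 3/100·(0))/(1+3/100) = 2489/2500 ≈ 0.995600
step 2 [1y] zero: DF = P = 9919/10000 ≈ 0.991900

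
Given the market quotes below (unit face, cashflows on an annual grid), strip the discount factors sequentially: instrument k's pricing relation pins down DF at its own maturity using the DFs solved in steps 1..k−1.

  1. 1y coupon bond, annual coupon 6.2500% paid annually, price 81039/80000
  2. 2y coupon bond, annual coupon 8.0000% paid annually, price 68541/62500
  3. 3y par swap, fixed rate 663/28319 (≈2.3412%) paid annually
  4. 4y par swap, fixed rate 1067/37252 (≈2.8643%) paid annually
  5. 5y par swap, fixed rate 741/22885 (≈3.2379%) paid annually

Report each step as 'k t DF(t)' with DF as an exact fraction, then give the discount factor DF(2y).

step 1 [1y] bond c/1=1/16: DF=(81039/80000 − 1/16·(0))/(1+1/16) = 4767/5000 ≈ 0.953400
step 2 [2y] bond c/1=2/25: DF=(68541/62500 − 2/25·(0.953400))/(1+2/25) = 1181/1250 ≈ 0.944800
step 3 [3y] swap r/1=663/28319: DF=(1 − 663/28319·(0.953400+0.944800))/(1+663/28319) = 9337/10000 ≈ 0.933700
step 4 [4y] swap r/1=1067/37252: DF=(1 − 1067/37252·(0.953400+0.944800+0.933700))/(1+1067/37252) = 8933/10000 ≈ 0.893300
step 5 [5y] swap r/1=741/22885: DF=(1 − 741/22885·(0.953400+0.944800+0.933700+0.893300))/(1+741/22885) = 4259/5000 ≈ 0.851800

1 1 4767/5000
2 2 1181/1250
3 3 9337/10000
4 4 8933/10000
5 5 4259/5000
DF(2y) = 1181/1250 ≈ 0.944800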